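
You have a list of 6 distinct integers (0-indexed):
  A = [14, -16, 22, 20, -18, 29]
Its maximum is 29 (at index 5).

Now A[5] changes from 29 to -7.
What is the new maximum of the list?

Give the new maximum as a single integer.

Answer: 22

Derivation:
Old max = 29 (at index 5)
Change: A[5] 29 -> -7
Changed element WAS the max -> may need rescan.
  Max of remaining elements: 22
  New max = max(-7, 22) = 22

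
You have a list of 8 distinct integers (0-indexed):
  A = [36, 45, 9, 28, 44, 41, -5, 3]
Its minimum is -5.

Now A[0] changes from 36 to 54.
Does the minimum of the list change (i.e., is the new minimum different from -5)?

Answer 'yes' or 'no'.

Answer: no

Derivation:
Old min = -5
Change: A[0] 36 -> 54
Changed element was NOT the min; min changes only if 54 < -5.
New min = -5; changed? no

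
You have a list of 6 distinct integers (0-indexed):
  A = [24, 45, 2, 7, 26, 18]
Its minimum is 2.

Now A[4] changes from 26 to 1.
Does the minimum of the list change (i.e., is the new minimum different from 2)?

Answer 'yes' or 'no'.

Answer: yes

Derivation:
Old min = 2
Change: A[4] 26 -> 1
Changed element was NOT the min; min changes only if 1 < 2.
New min = 1; changed? yes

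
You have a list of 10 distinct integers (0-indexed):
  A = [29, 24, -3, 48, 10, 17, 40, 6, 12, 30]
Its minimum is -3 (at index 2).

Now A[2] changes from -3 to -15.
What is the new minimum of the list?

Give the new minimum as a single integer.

Old min = -3 (at index 2)
Change: A[2] -3 -> -15
Changed element WAS the min. Need to check: is -15 still <= all others?
  Min of remaining elements: 6
  New min = min(-15, 6) = -15

Answer: -15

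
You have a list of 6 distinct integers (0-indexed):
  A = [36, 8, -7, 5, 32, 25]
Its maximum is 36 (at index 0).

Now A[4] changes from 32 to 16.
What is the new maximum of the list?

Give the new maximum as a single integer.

Answer: 36

Derivation:
Old max = 36 (at index 0)
Change: A[4] 32 -> 16
Changed element was NOT the old max.
  New max = max(old_max, new_val) = max(36, 16) = 36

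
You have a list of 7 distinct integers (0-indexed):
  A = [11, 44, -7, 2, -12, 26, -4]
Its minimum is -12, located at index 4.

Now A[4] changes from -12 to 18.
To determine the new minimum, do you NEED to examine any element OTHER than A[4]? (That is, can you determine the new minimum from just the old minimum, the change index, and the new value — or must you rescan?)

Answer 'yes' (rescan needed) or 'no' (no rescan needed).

Old min = -12 at index 4
Change at index 4: -12 -> 18
Index 4 WAS the min and new value 18 > old min -12. Must rescan other elements to find the new min.
Needs rescan: yes

Answer: yes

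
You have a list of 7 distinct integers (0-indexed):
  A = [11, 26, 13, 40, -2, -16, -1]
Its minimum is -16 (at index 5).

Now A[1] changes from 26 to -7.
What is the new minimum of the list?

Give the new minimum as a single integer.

Answer: -16

Derivation:
Old min = -16 (at index 5)
Change: A[1] 26 -> -7
Changed element was NOT the old min.
  New min = min(old_min, new_val) = min(-16, -7) = -16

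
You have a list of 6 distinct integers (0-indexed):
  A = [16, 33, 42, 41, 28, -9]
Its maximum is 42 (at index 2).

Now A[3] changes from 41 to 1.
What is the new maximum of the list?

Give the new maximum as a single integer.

Old max = 42 (at index 2)
Change: A[3] 41 -> 1
Changed element was NOT the old max.
  New max = max(old_max, new_val) = max(42, 1) = 42

Answer: 42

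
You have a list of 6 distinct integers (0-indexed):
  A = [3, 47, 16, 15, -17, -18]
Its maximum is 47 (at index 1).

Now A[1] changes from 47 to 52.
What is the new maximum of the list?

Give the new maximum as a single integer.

Old max = 47 (at index 1)
Change: A[1] 47 -> 52
Changed element WAS the max -> may need rescan.
  Max of remaining elements: 16
  New max = max(52, 16) = 52

Answer: 52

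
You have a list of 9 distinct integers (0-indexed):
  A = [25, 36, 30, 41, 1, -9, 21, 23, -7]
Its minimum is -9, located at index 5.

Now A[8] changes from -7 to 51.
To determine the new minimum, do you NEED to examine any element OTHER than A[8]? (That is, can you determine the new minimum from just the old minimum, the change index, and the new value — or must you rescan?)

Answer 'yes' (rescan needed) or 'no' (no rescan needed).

Old min = -9 at index 5
Change at index 8: -7 -> 51
Index 8 was NOT the min. New min = min(-9, 51). No rescan of other elements needed.
Needs rescan: no

Answer: no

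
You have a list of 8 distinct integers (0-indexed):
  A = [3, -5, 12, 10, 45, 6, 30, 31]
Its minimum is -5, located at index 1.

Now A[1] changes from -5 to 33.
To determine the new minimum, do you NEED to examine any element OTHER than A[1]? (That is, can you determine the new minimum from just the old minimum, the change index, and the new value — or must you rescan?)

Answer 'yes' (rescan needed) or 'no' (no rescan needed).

Old min = -5 at index 1
Change at index 1: -5 -> 33
Index 1 WAS the min and new value 33 > old min -5. Must rescan other elements to find the new min.
Needs rescan: yes

Answer: yes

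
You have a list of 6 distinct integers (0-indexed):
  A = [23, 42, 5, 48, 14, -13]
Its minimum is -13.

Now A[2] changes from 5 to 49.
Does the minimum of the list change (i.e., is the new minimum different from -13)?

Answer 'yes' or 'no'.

Answer: no

Derivation:
Old min = -13
Change: A[2] 5 -> 49
Changed element was NOT the min; min changes only if 49 < -13.
New min = -13; changed? no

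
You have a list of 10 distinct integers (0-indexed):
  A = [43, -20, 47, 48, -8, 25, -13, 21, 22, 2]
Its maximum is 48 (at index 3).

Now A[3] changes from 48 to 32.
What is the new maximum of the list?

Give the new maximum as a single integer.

Old max = 48 (at index 3)
Change: A[3] 48 -> 32
Changed element WAS the max -> may need rescan.
  Max of remaining elements: 47
  New max = max(32, 47) = 47

Answer: 47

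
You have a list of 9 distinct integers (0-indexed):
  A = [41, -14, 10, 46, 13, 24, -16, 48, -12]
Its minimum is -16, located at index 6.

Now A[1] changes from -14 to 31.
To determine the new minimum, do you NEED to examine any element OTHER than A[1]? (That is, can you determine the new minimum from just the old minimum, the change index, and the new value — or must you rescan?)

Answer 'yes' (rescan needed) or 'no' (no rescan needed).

Old min = -16 at index 6
Change at index 1: -14 -> 31
Index 1 was NOT the min. New min = min(-16, 31). No rescan of other elements needed.
Needs rescan: no

Answer: no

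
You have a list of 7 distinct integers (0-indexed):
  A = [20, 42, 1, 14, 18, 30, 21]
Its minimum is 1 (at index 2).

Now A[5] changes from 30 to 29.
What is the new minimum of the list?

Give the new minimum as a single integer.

Old min = 1 (at index 2)
Change: A[5] 30 -> 29
Changed element was NOT the old min.
  New min = min(old_min, new_val) = min(1, 29) = 1

Answer: 1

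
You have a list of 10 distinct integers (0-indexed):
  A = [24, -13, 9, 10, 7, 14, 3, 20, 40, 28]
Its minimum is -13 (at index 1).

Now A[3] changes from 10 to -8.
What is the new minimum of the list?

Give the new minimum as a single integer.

Old min = -13 (at index 1)
Change: A[3] 10 -> -8
Changed element was NOT the old min.
  New min = min(old_min, new_val) = min(-13, -8) = -13

Answer: -13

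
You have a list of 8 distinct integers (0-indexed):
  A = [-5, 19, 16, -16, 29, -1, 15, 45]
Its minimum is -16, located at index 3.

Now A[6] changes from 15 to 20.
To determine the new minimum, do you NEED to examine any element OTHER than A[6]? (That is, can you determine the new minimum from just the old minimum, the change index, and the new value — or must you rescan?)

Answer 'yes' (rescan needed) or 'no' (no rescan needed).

Answer: no

Derivation:
Old min = -16 at index 3
Change at index 6: 15 -> 20
Index 6 was NOT the min. New min = min(-16, 20). No rescan of other elements needed.
Needs rescan: no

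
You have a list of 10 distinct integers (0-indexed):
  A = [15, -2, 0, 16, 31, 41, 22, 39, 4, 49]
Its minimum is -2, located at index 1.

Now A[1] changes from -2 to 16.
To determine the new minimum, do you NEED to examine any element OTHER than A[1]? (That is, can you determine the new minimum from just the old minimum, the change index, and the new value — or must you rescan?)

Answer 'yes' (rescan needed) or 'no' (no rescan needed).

Answer: yes

Derivation:
Old min = -2 at index 1
Change at index 1: -2 -> 16
Index 1 WAS the min and new value 16 > old min -2. Must rescan other elements to find the new min.
Needs rescan: yes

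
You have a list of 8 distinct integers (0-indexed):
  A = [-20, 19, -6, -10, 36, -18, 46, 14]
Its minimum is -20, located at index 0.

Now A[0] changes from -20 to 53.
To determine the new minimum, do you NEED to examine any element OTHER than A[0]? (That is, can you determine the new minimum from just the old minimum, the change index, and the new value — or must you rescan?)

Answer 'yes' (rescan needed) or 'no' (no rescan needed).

Old min = -20 at index 0
Change at index 0: -20 -> 53
Index 0 WAS the min and new value 53 > old min -20. Must rescan other elements to find the new min.
Needs rescan: yes

Answer: yes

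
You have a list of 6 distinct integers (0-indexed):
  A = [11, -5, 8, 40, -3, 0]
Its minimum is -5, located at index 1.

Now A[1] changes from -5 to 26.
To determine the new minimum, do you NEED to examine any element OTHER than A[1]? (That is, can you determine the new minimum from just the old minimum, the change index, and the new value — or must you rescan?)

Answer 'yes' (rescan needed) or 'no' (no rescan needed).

Answer: yes

Derivation:
Old min = -5 at index 1
Change at index 1: -5 -> 26
Index 1 WAS the min and new value 26 > old min -5. Must rescan other elements to find the new min.
Needs rescan: yes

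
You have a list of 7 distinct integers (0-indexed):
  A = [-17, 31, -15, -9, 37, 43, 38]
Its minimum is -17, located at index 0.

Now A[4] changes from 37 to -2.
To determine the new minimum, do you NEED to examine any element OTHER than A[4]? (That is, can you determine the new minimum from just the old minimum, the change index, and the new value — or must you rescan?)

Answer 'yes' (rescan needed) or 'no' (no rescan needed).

Answer: no

Derivation:
Old min = -17 at index 0
Change at index 4: 37 -> -2
Index 4 was NOT the min. New min = min(-17, -2). No rescan of other elements needed.
Needs rescan: no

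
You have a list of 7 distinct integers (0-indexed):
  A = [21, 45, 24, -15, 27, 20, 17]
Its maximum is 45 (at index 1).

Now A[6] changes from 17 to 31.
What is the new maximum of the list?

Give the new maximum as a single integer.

Answer: 45

Derivation:
Old max = 45 (at index 1)
Change: A[6] 17 -> 31
Changed element was NOT the old max.
  New max = max(old_max, new_val) = max(45, 31) = 45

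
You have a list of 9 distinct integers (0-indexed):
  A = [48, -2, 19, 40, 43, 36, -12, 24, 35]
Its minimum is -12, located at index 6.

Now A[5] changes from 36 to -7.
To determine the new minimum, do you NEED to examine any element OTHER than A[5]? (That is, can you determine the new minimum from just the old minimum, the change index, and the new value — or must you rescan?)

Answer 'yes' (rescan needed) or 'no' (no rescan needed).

Answer: no

Derivation:
Old min = -12 at index 6
Change at index 5: 36 -> -7
Index 5 was NOT the min. New min = min(-12, -7). No rescan of other elements needed.
Needs rescan: no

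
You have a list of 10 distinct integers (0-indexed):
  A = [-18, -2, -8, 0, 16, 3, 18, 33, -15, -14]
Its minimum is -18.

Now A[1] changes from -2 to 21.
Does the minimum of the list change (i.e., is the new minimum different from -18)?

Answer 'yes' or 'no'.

Answer: no

Derivation:
Old min = -18
Change: A[1] -2 -> 21
Changed element was NOT the min; min changes only if 21 < -18.
New min = -18; changed? no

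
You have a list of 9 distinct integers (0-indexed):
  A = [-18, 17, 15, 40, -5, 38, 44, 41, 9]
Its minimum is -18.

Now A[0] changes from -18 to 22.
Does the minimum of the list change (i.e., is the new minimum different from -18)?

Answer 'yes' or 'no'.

Answer: yes

Derivation:
Old min = -18
Change: A[0] -18 -> 22
Changed element was the min; new min must be rechecked.
New min = -5; changed? yes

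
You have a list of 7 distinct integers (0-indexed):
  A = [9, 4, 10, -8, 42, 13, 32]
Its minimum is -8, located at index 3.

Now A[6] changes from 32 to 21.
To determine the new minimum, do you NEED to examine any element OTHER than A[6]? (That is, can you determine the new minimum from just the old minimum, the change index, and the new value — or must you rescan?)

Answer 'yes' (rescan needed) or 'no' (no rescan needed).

Old min = -8 at index 3
Change at index 6: 32 -> 21
Index 6 was NOT the min. New min = min(-8, 21). No rescan of other elements needed.
Needs rescan: no

Answer: no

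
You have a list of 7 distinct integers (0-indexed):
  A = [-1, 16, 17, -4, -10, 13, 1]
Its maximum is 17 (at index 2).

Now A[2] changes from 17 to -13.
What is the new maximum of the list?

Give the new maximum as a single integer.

Answer: 16

Derivation:
Old max = 17 (at index 2)
Change: A[2] 17 -> -13
Changed element WAS the max -> may need rescan.
  Max of remaining elements: 16
  New max = max(-13, 16) = 16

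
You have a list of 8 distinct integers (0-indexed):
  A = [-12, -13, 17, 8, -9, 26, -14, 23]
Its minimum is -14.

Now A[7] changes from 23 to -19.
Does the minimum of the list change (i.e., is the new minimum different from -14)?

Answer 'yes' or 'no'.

Answer: yes

Derivation:
Old min = -14
Change: A[7] 23 -> -19
Changed element was NOT the min; min changes only if -19 < -14.
New min = -19; changed? yes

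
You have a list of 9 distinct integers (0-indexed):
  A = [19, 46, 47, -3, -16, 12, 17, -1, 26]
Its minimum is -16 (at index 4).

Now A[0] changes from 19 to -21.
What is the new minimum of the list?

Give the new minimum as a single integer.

Old min = -16 (at index 4)
Change: A[0] 19 -> -21
Changed element was NOT the old min.
  New min = min(old_min, new_val) = min(-16, -21) = -21

Answer: -21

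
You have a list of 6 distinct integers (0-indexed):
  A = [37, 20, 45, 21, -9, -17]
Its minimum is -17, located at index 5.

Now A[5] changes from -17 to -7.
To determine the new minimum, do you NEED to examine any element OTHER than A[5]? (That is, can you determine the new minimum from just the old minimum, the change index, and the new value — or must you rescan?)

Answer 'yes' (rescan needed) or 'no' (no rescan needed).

Old min = -17 at index 5
Change at index 5: -17 -> -7
Index 5 WAS the min and new value -7 > old min -17. Must rescan other elements to find the new min.
Needs rescan: yes

Answer: yes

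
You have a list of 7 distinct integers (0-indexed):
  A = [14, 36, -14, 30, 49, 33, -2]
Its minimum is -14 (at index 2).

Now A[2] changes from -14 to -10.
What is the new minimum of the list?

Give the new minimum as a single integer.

Answer: -10

Derivation:
Old min = -14 (at index 2)
Change: A[2] -14 -> -10
Changed element WAS the min. Need to check: is -10 still <= all others?
  Min of remaining elements: -2
  New min = min(-10, -2) = -10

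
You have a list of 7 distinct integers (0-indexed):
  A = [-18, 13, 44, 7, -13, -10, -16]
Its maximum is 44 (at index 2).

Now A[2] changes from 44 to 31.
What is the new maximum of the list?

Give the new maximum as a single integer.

Old max = 44 (at index 2)
Change: A[2] 44 -> 31
Changed element WAS the max -> may need rescan.
  Max of remaining elements: 13
  New max = max(31, 13) = 31

Answer: 31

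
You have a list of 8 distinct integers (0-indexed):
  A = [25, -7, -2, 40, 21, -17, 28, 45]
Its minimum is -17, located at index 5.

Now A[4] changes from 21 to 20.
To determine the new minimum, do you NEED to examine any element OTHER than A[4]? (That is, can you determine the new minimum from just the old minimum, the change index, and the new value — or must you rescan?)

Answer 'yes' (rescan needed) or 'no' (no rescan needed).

Answer: no

Derivation:
Old min = -17 at index 5
Change at index 4: 21 -> 20
Index 4 was NOT the min. New min = min(-17, 20). No rescan of other elements needed.
Needs rescan: no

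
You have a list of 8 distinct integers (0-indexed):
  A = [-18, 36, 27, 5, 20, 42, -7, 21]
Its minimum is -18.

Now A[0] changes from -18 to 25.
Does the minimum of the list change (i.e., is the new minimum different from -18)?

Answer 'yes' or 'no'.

Old min = -18
Change: A[0] -18 -> 25
Changed element was the min; new min must be rechecked.
New min = -7; changed? yes

Answer: yes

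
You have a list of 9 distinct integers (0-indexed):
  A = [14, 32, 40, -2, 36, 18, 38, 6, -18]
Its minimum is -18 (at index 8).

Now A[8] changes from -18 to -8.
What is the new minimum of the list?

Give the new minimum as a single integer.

Answer: -8

Derivation:
Old min = -18 (at index 8)
Change: A[8] -18 -> -8
Changed element WAS the min. Need to check: is -8 still <= all others?
  Min of remaining elements: -2
  New min = min(-8, -2) = -8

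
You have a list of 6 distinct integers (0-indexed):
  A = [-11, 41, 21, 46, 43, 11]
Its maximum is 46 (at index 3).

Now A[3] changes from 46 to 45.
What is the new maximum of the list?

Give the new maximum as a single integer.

Old max = 46 (at index 3)
Change: A[3] 46 -> 45
Changed element WAS the max -> may need rescan.
  Max of remaining elements: 43
  New max = max(45, 43) = 45

Answer: 45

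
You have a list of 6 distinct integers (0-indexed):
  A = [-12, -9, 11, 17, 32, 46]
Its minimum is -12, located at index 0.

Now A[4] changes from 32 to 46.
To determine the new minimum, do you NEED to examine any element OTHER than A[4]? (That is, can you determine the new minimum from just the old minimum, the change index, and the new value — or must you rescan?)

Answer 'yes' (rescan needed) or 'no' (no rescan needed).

Answer: no

Derivation:
Old min = -12 at index 0
Change at index 4: 32 -> 46
Index 4 was NOT the min. New min = min(-12, 46). No rescan of other elements needed.
Needs rescan: no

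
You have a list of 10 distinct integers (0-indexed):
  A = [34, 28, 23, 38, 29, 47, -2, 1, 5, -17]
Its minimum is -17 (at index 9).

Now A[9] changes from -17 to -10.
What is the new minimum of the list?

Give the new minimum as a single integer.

Old min = -17 (at index 9)
Change: A[9] -17 -> -10
Changed element WAS the min. Need to check: is -10 still <= all others?
  Min of remaining elements: -2
  New min = min(-10, -2) = -10

Answer: -10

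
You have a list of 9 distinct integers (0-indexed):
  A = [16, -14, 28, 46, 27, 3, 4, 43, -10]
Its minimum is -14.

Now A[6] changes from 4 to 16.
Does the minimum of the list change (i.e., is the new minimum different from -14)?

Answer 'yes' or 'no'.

Old min = -14
Change: A[6] 4 -> 16
Changed element was NOT the min; min changes only if 16 < -14.
New min = -14; changed? no

Answer: no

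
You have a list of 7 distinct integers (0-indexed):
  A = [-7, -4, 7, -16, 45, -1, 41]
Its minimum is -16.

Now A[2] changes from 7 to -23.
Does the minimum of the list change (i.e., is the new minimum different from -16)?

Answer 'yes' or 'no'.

Answer: yes

Derivation:
Old min = -16
Change: A[2] 7 -> -23
Changed element was NOT the min; min changes only if -23 < -16.
New min = -23; changed? yes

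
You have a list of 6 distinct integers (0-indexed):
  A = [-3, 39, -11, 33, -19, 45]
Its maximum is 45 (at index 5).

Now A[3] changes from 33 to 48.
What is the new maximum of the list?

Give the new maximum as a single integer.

Old max = 45 (at index 5)
Change: A[3] 33 -> 48
Changed element was NOT the old max.
  New max = max(old_max, new_val) = max(45, 48) = 48

Answer: 48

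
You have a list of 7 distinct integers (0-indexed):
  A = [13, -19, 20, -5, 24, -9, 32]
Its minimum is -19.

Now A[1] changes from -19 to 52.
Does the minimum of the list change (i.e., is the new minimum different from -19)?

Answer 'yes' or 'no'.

Answer: yes

Derivation:
Old min = -19
Change: A[1] -19 -> 52
Changed element was the min; new min must be rechecked.
New min = -9; changed? yes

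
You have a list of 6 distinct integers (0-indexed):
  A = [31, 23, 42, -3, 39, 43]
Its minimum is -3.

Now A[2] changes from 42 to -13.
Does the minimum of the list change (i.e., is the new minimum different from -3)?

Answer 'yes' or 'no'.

Old min = -3
Change: A[2] 42 -> -13
Changed element was NOT the min; min changes only if -13 < -3.
New min = -13; changed? yes

Answer: yes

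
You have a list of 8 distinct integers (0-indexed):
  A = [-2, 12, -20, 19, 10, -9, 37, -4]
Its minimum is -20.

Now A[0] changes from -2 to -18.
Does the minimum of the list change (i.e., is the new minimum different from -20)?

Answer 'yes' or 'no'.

Old min = -20
Change: A[0] -2 -> -18
Changed element was NOT the min; min changes only if -18 < -20.
New min = -20; changed? no

Answer: no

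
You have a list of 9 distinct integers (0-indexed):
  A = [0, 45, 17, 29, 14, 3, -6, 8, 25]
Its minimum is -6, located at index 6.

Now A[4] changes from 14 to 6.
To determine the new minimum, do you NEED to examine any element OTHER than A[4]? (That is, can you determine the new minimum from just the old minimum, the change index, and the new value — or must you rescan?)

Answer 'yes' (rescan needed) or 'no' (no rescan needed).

Old min = -6 at index 6
Change at index 4: 14 -> 6
Index 4 was NOT the min. New min = min(-6, 6). No rescan of other elements needed.
Needs rescan: no

Answer: no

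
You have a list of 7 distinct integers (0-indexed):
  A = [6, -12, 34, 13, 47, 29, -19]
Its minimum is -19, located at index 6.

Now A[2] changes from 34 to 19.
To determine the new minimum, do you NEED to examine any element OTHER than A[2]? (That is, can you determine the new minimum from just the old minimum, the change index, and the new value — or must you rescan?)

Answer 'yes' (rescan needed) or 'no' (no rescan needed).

Answer: no

Derivation:
Old min = -19 at index 6
Change at index 2: 34 -> 19
Index 2 was NOT the min. New min = min(-19, 19). No rescan of other elements needed.
Needs rescan: no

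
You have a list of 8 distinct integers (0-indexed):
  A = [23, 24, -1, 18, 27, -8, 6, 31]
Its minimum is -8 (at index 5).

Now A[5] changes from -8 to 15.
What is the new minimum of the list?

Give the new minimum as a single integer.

Answer: -1

Derivation:
Old min = -8 (at index 5)
Change: A[5] -8 -> 15
Changed element WAS the min. Need to check: is 15 still <= all others?
  Min of remaining elements: -1
  New min = min(15, -1) = -1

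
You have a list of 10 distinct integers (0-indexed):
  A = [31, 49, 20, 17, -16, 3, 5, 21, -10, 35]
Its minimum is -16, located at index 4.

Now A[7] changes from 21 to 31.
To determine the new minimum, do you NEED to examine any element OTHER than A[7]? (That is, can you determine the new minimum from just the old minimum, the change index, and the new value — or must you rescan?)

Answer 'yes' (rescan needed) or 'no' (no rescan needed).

Answer: no

Derivation:
Old min = -16 at index 4
Change at index 7: 21 -> 31
Index 7 was NOT the min. New min = min(-16, 31). No rescan of other elements needed.
Needs rescan: no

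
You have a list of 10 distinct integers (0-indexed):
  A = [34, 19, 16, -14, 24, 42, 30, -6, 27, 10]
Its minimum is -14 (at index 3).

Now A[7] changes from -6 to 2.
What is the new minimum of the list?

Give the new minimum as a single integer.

Old min = -14 (at index 3)
Change: A[7] -6 -> 2
Changed element was NOT the old min.
  New min = min(old_min, new_val) = min(-14, 2) = -14

Answer: -14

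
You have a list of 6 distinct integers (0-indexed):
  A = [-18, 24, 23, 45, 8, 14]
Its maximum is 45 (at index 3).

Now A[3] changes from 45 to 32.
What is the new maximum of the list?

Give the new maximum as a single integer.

Old max = 45 (at index 3)
Change: A[3] 45 -> 32
Changed element WAS the max -> may need rescan.
  Max of remaining elements: 24
  New max = max(32, 24) = 32

Answer: 32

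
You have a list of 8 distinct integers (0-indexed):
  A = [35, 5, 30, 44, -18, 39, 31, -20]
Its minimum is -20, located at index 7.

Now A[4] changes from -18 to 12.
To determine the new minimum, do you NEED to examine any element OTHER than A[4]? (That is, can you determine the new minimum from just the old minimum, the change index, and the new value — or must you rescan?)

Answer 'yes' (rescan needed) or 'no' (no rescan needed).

Answer: no

Derivation:
Old min = -20 at index 7
Change at index 4: -18 -> 12
Index 4 was NOT the min. New min = min(-20, 12). No rescan of other elements needed.
Needs rescan: no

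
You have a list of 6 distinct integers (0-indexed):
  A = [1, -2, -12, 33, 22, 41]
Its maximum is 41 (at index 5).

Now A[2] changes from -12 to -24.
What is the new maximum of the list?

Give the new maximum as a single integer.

Answer: 41

Derivation:
Old max = 41 (at index 5)
Change: A[2] -12 -> -24
Changed element was NOT the old max.
  New max = max(old_max, new_val) = max(41, -24) = 41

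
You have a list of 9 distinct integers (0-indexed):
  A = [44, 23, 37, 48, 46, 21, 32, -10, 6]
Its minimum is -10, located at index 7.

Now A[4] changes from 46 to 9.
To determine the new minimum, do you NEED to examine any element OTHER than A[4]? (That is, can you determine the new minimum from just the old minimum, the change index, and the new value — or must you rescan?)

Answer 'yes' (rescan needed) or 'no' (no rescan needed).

Old min = -10 at index 7
Change at index 4: 46 -> 9
Index 4 was NOT the min. New min = min(-10, 9). No rescan of other elements needed.
Needs rescan: no

Answer: no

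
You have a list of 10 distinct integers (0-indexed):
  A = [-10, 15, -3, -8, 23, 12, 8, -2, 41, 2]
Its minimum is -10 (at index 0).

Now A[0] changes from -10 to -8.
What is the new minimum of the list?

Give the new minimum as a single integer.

Answer: -8

Derivation:
Old min = -10 (at index 0)
Change: A[0] -10 -> -8
Changed element WAS the min. Need to check: is -8 still <= all others?
  Min of remaining elements: -8
  New min = min(-8, -8) = -8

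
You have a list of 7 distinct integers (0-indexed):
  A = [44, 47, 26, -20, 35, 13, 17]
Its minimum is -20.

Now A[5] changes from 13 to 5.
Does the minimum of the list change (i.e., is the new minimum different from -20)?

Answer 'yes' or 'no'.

Answer: no

Derivation:
Old min = -20
Change: A[5] 13 -> 5
Changed element was NOT the min; min changes only if 5 < -20.
New min = -20; changed? no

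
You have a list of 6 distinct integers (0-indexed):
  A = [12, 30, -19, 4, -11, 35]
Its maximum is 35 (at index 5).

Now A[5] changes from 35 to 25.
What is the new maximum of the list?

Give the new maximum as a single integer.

Answer: 30

Derivation:
Old max = 35 (at index 5)
Change: A[5] 35 -> 25
Changed element WAS the max -> may need rescan.
  Max of remaining elements: 30
  New max = max(25, 30) = 30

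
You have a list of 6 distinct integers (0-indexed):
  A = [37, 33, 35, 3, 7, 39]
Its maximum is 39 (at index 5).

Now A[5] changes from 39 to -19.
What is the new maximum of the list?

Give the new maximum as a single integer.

Old max = 39 (at index 5)
Change: A[5] 39 -> -19
Changed element WAS the max -> may need rescan.
  Max of remaining elements: 37
  New max = max(-19, 37) = 37

Answer: 37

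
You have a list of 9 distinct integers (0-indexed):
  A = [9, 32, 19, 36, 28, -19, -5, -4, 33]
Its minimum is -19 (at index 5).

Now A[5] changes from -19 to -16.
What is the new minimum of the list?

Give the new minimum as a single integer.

Old min = -19 (at index 5)
Change: A[5] -19 -> -16
Changed element WAS the min. Need to check: is -16 still <= all others?
  Min of remaining elements: -5
  New min = min(-16, -5) = -16

Answer: -16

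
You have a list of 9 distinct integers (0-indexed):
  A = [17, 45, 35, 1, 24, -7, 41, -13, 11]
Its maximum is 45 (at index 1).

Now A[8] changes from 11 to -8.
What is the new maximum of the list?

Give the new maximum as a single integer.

Old max = 45 (at index 1)
Change: A[8] 11 -> -8
Changed element was NOT the old max.
  New max = max(old_max, new_val) = max(45, -8) = 45

Answer: 45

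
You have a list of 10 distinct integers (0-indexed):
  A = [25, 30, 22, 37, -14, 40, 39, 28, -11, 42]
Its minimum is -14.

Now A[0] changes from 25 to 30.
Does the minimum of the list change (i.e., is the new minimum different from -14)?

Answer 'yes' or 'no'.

Old min = -14
Change: A[0] 25 -> 30
Changed element was NOT the min; min changes only if 30 < -14.
New min = -14; changed? no

Answer: no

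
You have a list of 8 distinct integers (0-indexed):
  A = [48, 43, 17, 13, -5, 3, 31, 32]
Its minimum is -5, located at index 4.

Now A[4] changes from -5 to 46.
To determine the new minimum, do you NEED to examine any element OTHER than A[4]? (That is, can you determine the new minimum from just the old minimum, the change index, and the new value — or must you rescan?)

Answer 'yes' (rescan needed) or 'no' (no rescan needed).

Old min = -5 at index 4
Change at index 4: -5 -> 46
Index 4 WAS the min and new value 46 > old min -5. Must rescan other elements to find the new min.
Needs rescan: yes

Answer: yes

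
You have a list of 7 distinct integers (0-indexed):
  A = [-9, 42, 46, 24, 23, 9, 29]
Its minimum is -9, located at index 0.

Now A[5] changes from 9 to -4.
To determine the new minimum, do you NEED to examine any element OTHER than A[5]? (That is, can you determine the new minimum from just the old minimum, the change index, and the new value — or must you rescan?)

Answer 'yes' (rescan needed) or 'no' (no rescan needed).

Old min = -9 at index 0
Change at index 5: 9 -> -4
Index 5 was NOT the min. New min = min(-9, -4). No rescan of other elements needed.
Needs rescan: no

Answer: no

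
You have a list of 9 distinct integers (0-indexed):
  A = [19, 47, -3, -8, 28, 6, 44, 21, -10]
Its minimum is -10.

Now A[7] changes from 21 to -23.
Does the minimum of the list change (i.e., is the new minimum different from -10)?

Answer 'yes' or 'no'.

Old min = -10
Change: A[7] 21 -> -23
Changed element was NOT the min; min changes only if -23 < -10.
New min = -23; changed? yes

Answer: yes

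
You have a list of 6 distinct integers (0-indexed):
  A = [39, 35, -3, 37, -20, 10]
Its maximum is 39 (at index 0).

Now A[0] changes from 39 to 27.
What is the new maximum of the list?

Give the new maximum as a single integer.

Answer: 37

Derivation:
Old max = 39 (at index 0)
Change: A[0] 39 -> 27
Changed element WAS the max -> may need rescan.
  Max of remaining elements: 37
  New max = max(27, 37) = 37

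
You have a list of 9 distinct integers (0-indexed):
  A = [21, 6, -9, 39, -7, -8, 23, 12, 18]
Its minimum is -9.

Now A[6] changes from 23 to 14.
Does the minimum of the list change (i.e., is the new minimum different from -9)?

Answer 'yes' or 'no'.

Old min = -9
Change: A[6] 23 -> 14
Changed element was NOT the min; min changes only if 14 < -9.
New min = -9; changed? no

Answer: no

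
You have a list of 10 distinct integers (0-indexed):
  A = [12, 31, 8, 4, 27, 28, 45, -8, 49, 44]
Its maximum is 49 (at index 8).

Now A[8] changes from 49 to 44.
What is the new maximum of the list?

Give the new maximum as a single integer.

Answer: 45

Derivation:
Old max = 49 (at index 8)
Change: A[8] 49 -> 44
Changed element WAS the max -> may need rescan.
  Max of remaining elements: 45
  New max = max(44, 45) = 45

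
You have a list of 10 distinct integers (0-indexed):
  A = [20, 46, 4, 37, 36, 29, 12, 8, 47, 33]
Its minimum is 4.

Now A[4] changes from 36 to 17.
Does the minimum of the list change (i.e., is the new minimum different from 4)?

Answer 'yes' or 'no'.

Answer: no

Derivation:
Old min = 4
Change: A[4] 36 -> 17
Changed element was NOT the min; min changes only if 17 < 4.
New min = 4; changed? no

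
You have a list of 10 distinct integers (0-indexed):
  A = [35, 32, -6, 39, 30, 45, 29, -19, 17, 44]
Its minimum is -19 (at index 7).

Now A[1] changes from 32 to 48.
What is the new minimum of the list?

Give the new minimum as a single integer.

Old min = -19 (at index 7)
Change: A[1] 32 -> 48
Changed element was NOT the old min.
  New min = min(old_min, new_val) = min(-19, 48) = -19

Answer: -19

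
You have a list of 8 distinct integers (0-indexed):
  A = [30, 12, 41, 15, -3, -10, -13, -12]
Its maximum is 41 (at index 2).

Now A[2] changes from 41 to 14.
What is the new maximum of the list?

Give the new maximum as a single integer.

Answer: 30

Derivation:
Old max = 41 (at index 2)
Change: A[2] 41 -> 14
Changed element WAS the max -> may need rescan.
  Max of remaining elements: 30
  New max = max(14, 30) = 30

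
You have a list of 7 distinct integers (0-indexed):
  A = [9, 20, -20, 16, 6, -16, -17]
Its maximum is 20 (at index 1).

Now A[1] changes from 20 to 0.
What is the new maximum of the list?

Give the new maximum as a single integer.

Old max = 20 (at index 1)
Change: A[1] 20 -> 0
Changed element WAS the max -> may need rescan.
  Max of remaining elements: 16
  New max = max(0, 16) = 16

Answer: 16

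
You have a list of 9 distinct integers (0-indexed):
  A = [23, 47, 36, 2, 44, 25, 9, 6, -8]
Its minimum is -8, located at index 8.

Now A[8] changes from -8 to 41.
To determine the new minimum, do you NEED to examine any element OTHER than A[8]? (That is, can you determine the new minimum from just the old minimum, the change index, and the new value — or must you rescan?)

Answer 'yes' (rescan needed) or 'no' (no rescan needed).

Answer: yes

Derivation:
Old min = -8 at index 8
Change at index 8: -8 -> 41
Index 8 WAS the min and new value 41 > old min -8. Must rescan other elements to find the new min.
Needs rescan: yes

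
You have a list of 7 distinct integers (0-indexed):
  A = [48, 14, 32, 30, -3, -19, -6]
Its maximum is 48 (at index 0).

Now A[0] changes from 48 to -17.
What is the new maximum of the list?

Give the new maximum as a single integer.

Answer: 32

Derivation:
Old max = 48 (at index 0)
Change: A[0] 48 -> -17
Changed element WAS the max -> may need rescan.
  Max of remaining elements: 32
  New max = max(-17, 32) = 32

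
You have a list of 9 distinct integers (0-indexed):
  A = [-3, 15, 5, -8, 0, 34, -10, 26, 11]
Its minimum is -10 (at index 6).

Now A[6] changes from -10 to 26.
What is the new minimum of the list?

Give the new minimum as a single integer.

Answer: -8

Derivation:
Old min = -10 (at index 6)
Change: A[6] -10 -> 26
Changed element WAS the min. Need to check: is 26 still <= all others?
  Min of remaining elements: -8
  New min = min(26, -8) = -8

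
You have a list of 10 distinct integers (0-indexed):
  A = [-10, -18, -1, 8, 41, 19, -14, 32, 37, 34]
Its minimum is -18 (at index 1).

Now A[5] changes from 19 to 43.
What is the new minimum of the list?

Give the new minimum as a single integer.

Old min = -18 (at index 1)
Change: A[5] 19 -> 43
Changed element was NOT the old min.
  New min = min(old_min, new_val) = min(-18, 43) = -18

Answer: -18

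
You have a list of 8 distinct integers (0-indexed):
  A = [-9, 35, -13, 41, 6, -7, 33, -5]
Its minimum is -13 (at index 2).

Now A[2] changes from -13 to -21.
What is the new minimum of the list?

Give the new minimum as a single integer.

Answer: -21

Derivation:
Old min = -13 (at index 2)
Change: A[2] -13 -> -21
Changed element WAS the min. Need to check: is -21 still <= all others?
  Min of remaining elements: -9
  New min = min(-21, -9) = -21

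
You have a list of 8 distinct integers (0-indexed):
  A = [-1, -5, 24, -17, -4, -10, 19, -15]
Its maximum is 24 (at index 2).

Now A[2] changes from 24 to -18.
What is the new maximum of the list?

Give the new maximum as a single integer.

Old max = 24 (at index 2)
Change: A[2] 24 -> -18
Changed element WAS the max -> may need rescan.
  Max of remaining elements: 19
  New max = max(-18, 19) = 19

Answer: 19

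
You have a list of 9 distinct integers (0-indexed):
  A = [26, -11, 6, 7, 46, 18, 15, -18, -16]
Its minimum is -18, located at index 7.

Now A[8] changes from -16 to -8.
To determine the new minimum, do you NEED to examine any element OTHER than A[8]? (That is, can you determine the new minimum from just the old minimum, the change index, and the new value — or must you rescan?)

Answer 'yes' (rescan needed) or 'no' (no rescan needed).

Old min = -18 at index 7
Change at index 8: -16 -> -8
Index 8 was NOT the min. New min = min(-18, -8). No rescan of other elements needed.
Needs rescan: no

Answer: no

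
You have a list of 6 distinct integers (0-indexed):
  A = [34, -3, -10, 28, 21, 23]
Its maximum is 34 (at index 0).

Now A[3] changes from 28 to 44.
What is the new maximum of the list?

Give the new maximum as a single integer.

Answer: 44

Derivation:
Old max = 34 (at index 0)
Change: A[3] 28 -> 44
Changed element was NOT the old max.
  New max = max(old_max, new_val) = max(34, 44) = 44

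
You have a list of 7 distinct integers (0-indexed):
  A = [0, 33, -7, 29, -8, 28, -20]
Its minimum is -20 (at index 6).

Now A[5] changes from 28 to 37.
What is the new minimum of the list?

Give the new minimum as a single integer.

Old min = -20 (at index 6)
Change: A[5] 28 -> 37
Changed element was NOT the old min.
  New min = min(old_min, new_val) = min(-20, 37) = -20

Answer: -20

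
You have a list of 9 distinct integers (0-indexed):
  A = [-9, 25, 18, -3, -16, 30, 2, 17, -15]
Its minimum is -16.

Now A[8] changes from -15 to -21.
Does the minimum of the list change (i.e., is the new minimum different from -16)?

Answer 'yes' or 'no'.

Answer: yes

Derivation:
Old min = -16
Change: A[8] -15 -> -21
Changed element was NOT the min; min changes only if -21 < -16.
New min = -21; changed? yes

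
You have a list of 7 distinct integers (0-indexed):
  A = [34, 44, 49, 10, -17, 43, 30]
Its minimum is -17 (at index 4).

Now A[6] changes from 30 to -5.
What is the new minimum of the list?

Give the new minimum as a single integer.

Answer: -17

Derivation:
Old min = -17 (at index 4)
Change: A[6] 30 -> -5
Changed element was NOT the old min.
  New min = min(old_min, new_val) = min(-17, -5) = -17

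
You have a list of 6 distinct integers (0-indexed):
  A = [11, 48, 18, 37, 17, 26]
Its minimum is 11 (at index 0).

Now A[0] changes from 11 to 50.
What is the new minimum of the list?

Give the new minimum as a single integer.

Answer: 17

Derivation:
Old min = 11 (at index 0)
Change: A[0] 11 -> 50
Changed element WAS the min. Need to check: is 50 still <= all others?
  Min of remaining elements: 17
  New min = min(50, 17) = 17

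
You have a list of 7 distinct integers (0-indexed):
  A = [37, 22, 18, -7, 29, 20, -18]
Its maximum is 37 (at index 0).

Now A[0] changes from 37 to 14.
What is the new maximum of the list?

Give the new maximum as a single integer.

Old max = 37 (at index 0)
Change: A[0] 37 -> 14
Changed element WAS the max -> may need rescan.
  Max of remaining elements: 29
  New max = max(14, 29) = 29

Answer: 29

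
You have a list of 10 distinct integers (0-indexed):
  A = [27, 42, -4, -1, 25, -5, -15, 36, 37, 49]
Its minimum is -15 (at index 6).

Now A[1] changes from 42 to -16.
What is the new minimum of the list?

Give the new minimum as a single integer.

Old min = -15 (at index 6)
Change: A[1] 42 -> -16
Changed element was NOT the old min.
  New min = min(old_min, new_val) = min(-15, -16) = -16

Answer: -16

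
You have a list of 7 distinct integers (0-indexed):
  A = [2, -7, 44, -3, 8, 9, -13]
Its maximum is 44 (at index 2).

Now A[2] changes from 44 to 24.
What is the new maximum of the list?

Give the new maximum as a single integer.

Answer: 24

Derivation:
Old max = 44 (at index 2)
Change: A[2] 44 -> 24
Changed element WAS the max -> may need rescan.
  Max of remaining elements: 9
  New max = max(24, 9) = 24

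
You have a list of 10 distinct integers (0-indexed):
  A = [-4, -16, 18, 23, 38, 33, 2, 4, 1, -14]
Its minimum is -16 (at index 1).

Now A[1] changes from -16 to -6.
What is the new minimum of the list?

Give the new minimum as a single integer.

Old min = -16 (at index 1)
Change: A[1] -16 -> -6
Changed element WAS the min. Need to check: is -6 still <= all others?
  Min of remaining elements: -14
  New min = min(-6, -14) = -14

Answer: -14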